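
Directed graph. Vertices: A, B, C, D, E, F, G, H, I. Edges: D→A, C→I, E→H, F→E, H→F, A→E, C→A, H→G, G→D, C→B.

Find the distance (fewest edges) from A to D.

4

Distance 0: A.
Distance 1: E.
Distance 2: H.
Distance 3: F, G.
Distance 4: D — contains D.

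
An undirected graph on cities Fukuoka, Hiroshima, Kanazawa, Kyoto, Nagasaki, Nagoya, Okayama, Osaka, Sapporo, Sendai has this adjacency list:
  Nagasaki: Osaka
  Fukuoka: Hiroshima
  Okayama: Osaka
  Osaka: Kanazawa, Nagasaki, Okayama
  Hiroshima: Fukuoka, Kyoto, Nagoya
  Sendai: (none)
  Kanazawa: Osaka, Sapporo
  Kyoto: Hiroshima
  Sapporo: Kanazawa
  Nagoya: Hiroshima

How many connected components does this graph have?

3

From Fukuoka: component {Fukuoka, Hiroshima, Kyoto, Nagoya}.
From Kanazawa: component {Kanazawa, Nagasaki, Okayama, Osaka, Sapporo}.
From Sendai: component {Sendai}.
That's 3 components.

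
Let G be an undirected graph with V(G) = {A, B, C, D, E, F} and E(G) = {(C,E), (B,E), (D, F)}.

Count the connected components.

3

From A: component {A}.
From B: component {B, C, E}.
From D: component {D, F}.
That's 3 components.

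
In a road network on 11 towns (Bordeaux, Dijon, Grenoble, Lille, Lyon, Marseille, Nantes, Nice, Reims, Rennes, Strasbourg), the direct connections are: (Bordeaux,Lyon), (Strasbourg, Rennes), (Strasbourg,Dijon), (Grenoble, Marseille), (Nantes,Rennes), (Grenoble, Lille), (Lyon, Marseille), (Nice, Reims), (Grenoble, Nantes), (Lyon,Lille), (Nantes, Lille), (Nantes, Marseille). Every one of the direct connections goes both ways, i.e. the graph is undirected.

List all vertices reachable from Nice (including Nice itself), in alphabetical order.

Nice, Reims

Start at Nice.
Its neighbours: Reims.
Nothing further is reachable.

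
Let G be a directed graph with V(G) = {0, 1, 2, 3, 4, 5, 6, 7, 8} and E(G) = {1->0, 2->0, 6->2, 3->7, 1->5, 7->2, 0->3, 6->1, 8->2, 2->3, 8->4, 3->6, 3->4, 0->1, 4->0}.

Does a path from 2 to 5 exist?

Yes

Explore from 2.
Distance 1: reach 0, 3.
Distance 2: reach 1, 4, 6, 7.
Distance 3: reach 5.
Found 5.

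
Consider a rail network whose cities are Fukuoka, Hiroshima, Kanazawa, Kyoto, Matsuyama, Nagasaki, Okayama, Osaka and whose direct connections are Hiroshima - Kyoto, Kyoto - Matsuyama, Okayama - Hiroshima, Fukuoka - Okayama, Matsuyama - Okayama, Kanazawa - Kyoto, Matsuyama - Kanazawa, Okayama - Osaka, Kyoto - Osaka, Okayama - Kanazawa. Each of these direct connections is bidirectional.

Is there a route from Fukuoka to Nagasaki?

No

Explore from Fukuoka.
Distance 1: reach Okayama.
Distance 2: reach Hiroshima, Kanazawa, Matsuyama, Osaka.
Distance 3: reach Kyoto.
The search is exhausted without reaching Nagasaki; it lies in a different component.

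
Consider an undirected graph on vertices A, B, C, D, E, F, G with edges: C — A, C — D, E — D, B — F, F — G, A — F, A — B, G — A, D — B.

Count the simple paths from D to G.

D–B–A–F–G
D–B–A–G
D–B–F–A–G
D–B–F–G
D–C–A–B–F–G
D–C–A–F–G
D–C–A–G

7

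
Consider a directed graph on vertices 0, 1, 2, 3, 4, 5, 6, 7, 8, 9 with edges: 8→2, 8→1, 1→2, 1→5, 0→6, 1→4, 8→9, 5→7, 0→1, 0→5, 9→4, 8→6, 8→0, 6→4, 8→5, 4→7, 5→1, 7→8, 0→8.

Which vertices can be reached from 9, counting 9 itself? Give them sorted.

0, 1, 2, 4, 5, 6, 7, 8, 9

Start at 9.
Its neighbours: 4.
Then their neighbours: 7.
Then next layer: 8.
Then next layer: 0, 1, 2, 5, 6.
Nothing further is reachable.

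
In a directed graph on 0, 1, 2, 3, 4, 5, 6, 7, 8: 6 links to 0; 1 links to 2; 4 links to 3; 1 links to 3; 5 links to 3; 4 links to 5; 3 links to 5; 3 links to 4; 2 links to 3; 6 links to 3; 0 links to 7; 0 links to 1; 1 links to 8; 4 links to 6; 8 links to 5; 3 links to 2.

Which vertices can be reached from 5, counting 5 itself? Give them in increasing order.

0, 1, 2, 3, 4, 5, 6, 7, 8

Start at 5.
Its neighbours: 3.
Then their neighbours: 2, 4.
Then next layer: 6.
Then next layer: 0.
Then next layer: 1, 7.
Then next layer: 8.
Every vertex is now reached.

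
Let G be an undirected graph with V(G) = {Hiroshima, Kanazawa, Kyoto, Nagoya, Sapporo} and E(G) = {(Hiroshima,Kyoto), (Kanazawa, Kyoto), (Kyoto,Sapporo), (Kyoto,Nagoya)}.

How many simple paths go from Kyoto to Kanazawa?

Kyoto–Kanazawa

1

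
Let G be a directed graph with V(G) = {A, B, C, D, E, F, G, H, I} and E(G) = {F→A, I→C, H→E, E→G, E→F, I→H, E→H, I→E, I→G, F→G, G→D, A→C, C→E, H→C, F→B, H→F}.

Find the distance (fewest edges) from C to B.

3

Distance 0: C.
Distance 1: E.
Distance 2: F, G, H.
Distance 3: A, B, D — contains B.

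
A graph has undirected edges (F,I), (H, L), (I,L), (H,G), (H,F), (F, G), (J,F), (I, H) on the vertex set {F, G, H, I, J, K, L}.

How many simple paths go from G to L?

G–F–H–I–L
G–F–H–L
G–F–I–H–L
G–F–I–L
G–H–F–I–L
G–H–I–L
G–H–L

7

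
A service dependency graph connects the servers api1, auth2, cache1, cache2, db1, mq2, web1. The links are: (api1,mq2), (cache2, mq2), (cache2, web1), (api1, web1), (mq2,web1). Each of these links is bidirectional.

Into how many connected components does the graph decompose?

From api1: component {api1, cache2, mq2, web1}.
From auth2: component {auth2}.
From cache1: component {cache1}.
From db1: component {db1}.
That's 4 components.

4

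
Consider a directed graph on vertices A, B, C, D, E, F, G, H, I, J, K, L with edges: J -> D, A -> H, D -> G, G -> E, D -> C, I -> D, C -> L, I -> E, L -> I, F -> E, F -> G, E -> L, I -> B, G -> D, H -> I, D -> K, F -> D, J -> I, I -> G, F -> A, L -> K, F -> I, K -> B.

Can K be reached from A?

Explore from A.
Distance 1: reach H.
Distance 2: reach I.
Distance 3: reach B, D, E, G.
Distance 4: reach C, K, L.
Found K.

Yes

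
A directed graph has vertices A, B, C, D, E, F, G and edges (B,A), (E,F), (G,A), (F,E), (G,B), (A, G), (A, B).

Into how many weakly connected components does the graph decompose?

From A: component {A, B, G}.
From C: component {C}.
From D: component {D}.
From E: component {E, F}.
That's 4 components.

4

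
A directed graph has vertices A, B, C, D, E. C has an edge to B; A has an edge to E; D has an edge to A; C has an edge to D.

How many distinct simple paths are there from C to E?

1

C→D→A→E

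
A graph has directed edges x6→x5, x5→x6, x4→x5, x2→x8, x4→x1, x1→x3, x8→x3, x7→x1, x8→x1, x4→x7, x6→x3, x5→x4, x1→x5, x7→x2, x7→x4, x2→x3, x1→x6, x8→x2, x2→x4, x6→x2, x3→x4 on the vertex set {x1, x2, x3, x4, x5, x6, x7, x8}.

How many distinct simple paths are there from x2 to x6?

18

x2→x3→x4→x1→x5→x6
x2→x3→x4→x1→x6
x2→x3→x4→x5→x6
x2→x3→x4→x7→x1→x5→x6
x2→x3→x4→x7→x1→x6
x2→x4→x1→x5→x6
x2→x4→x1→x6
x2→x4→x5→x6
... and 10 more.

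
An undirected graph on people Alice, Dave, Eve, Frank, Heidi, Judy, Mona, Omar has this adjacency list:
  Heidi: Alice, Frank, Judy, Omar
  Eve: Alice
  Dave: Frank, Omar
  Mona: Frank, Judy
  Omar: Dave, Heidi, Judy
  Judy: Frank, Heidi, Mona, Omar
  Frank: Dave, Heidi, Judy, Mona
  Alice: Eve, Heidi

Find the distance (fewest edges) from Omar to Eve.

Distance 0: Omar.
Distance 1: Dave, Heidi, Judy.
Distance 2: Alice, Frank, Mona.
Distance 3: Eve — contains Eve.

3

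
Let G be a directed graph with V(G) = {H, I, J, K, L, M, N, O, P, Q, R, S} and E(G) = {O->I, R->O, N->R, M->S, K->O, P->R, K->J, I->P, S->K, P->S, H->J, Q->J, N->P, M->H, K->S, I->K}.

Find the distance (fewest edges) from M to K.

2

Distance 0: M.
Distance 1: H, S.
Distance 2: J, K — contains K.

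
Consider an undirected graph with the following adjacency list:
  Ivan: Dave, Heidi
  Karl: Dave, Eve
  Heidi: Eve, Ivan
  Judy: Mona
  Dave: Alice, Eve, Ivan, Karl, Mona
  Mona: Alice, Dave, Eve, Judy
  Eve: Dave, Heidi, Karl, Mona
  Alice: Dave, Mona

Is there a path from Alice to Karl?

Explore from Alice.
Distance 1: reach Dave, Mona.
Distance 2: reach Eve, Ivan, Judy, Karl.
Found Karl.

Yes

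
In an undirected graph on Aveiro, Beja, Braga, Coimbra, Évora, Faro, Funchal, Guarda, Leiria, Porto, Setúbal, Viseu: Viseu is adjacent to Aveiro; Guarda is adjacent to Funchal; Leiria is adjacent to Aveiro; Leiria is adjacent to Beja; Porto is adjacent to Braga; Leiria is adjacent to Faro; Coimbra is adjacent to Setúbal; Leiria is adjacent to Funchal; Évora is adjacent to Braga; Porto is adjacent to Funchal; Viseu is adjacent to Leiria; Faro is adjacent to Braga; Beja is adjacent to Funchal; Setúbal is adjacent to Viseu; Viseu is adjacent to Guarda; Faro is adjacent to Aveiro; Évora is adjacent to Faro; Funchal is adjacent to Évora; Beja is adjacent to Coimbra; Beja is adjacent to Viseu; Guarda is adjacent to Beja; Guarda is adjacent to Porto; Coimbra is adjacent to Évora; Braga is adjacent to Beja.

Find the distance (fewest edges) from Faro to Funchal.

2

Distance 0: Faro.
Distance 1: Aveiro, Braga, Évora, Leiria.
Distance 2: Beja, Coimbra, Funchal, Porto, Viseu — contains Funchal.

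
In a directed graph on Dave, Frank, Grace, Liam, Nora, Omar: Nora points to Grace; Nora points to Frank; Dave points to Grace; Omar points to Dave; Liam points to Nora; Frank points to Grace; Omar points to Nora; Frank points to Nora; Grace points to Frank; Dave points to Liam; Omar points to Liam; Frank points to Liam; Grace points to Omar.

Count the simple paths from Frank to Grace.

3

Frank→Grace
Frank→Liam→Nora→Grace
Frank→Nora→Grace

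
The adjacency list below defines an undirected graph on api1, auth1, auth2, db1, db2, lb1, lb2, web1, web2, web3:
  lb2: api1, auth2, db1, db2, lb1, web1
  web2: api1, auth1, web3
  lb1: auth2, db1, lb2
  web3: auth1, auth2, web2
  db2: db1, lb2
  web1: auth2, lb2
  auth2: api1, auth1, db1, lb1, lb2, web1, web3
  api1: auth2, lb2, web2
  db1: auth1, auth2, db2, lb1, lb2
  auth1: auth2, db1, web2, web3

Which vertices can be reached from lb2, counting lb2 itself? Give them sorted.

api1, auth1, auth2, db1, db2, lb1, lb2, web1, web2, web3

Start at lb2.
Its neighbours: api1, auth2, db1, db2, lb1, web1.
Then their neighbours: auth1, web2, web3.
Every vertex is now reached.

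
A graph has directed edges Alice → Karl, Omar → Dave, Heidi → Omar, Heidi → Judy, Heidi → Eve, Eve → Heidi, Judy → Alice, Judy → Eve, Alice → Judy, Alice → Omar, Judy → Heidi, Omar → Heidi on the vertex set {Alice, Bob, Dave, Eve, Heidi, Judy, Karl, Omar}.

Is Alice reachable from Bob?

Bob has no outgoing edges, so nothing is reachable from it.

No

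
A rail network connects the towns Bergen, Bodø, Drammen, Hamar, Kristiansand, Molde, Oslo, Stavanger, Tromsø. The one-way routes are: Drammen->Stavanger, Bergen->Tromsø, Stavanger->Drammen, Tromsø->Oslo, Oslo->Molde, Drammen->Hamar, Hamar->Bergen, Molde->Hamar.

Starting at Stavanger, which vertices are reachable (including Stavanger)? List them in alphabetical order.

Start at Stavanger.
Its neighbours: Drammen.
Then their neighbours: Hamar.
Then next layer: Bergen.
Then next layer: Tromsø.
Then next layer: Oslo.
Then next layer: Molde.
Nothing further is reachable.

Bergen, Drammen, Hamar, Molde, Oslo, Stavanger, Tromsø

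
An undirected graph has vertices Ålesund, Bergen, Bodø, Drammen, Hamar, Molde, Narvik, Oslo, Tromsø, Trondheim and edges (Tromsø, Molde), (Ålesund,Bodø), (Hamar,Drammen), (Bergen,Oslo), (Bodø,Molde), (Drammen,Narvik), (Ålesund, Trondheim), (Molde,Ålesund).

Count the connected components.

From Ålesund: component {Ålesund, Bodø, Molde, Tromsø, Trondheim}.
From Bergen: component {Bergen, Oslo}.
From Drammen: component {Drammen, Hamar, Narvik}.
That's 3 components.

3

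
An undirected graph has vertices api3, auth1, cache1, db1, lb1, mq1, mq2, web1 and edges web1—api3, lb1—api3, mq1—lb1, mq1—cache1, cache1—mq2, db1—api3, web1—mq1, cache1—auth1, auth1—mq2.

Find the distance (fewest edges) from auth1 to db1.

Distance 0: auth1.
Distance 1: cache1, mq2.
Distance 2: mq1.
Distance 3: lb1, web1.
Distance 4: api3.
Distance 5: db1 — contains db1.

5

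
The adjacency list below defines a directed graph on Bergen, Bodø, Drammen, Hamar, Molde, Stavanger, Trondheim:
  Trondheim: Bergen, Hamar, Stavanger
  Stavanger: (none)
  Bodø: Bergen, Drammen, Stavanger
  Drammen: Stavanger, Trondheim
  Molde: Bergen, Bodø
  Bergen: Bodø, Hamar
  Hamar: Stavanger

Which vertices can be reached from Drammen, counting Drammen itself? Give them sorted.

Bergen, Bodø, Drammen, Hamar, Stavanger, Trondheim

Start at Drammen.
Its neighbours: Stavanger, Trondheim.
Then their neighbours: Bergen, Hamar.
Then next layer: Bodø.
Nothing further is reachable.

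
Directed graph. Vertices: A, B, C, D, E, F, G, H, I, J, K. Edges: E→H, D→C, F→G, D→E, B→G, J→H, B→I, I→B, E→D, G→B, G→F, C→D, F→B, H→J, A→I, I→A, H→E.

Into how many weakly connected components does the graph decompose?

From A: component {A, B, F, G, I}.
From C: component {C, D, E, H, J}.
From K: component {K}.
That's 3 components.

3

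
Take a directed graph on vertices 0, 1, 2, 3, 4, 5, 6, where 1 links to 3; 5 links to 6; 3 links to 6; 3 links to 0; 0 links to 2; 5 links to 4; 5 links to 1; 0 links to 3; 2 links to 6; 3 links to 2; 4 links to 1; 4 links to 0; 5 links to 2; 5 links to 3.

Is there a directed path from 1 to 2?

Explore from 1.
Distance 1: reach 3.
Distance 2: reach 0, 2, 6.
Found 2.

Yes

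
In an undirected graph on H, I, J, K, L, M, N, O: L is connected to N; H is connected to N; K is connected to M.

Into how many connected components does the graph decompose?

From H: component {H, L, N}.
From I: component {I}.
From J: component {J}.
From K: component {K, M}.
From O: component {O}.
That's 5 components.

5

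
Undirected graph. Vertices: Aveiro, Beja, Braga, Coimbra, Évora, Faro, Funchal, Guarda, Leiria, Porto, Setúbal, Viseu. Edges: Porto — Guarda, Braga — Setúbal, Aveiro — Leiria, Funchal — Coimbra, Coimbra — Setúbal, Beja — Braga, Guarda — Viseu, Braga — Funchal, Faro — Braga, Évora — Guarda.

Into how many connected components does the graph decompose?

From Aveiro: component {Aveiro, Leiria}.
From Beja: component {Beja, Braga, Coimbra, Faro, Funchal, Setúbal}.
From Évora: component {Évora, Guarda, Porto, Viseu}.
That's 3 components.

3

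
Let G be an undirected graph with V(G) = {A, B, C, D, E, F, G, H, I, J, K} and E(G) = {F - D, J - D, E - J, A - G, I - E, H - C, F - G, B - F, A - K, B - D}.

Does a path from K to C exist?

No

Explore from K.
Distance 1: reach A.
Distance 2: reach G.
Distance 3: reach F.
Distance 4: reach B, D.
Distance 5: reach J.
Distance 6: reach E.
Distance 7: reach I.
The search is exhausted without reaching C; it lies in a different component.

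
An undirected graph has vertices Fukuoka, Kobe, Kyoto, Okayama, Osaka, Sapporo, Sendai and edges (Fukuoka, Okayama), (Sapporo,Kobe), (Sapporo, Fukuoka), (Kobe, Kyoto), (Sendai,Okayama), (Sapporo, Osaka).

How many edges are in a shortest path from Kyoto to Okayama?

4

Distance 0: Kyoto.
Distance 1: Kobe.
Distance 2: Sapporo.
Distance 3: Fukuoka, Osaka.
Distance 4: Okayama — contains Okayama.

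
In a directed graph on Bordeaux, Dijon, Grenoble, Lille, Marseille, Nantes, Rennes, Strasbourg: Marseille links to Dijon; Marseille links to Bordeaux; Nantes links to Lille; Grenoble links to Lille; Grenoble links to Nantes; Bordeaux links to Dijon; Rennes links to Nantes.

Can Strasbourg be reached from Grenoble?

Explore from Grenoble.
Distance 1: reach Lille, Nantes.
The search from Grenoble is exhausted; no directed path reaches Strasbourg.

No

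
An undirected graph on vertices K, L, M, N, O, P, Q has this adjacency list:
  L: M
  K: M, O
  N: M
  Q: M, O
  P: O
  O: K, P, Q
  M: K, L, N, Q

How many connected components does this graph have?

1

From K: component {K, L, M, N, O, P, Q}.
That's 1 component.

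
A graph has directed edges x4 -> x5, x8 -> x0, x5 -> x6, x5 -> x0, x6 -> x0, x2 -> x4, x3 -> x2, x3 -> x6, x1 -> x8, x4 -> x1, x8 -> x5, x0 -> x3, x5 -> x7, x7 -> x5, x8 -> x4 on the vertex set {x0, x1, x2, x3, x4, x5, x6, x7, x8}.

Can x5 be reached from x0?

Explore from x0.
Distance 1: reach x3.
Distance 2: reach x2, x6.
Distance 3: reach x4.
Distance 4: reach x1, x5.
Found x5.

Yes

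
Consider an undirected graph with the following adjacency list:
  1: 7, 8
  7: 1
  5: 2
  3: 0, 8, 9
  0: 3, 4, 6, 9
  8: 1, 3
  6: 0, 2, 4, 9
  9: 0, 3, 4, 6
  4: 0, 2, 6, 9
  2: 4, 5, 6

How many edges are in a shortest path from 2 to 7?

6

Distance 0: 2.
Distance 1: 4, 5, 6.
Distance 2: 0, 9.
Distance 3: 3.
Distance 4: 8.
Distance 5: 1.
Distance 6: 7 — contains 7.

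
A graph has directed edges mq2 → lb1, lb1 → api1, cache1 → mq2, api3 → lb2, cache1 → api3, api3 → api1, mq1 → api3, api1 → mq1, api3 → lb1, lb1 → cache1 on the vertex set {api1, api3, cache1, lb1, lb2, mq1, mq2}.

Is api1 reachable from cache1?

Yes

Explore from cache1.
Distance 1: reach api3, mq2.
Distance 2: reach api1, lb1, lb2.
Found api1.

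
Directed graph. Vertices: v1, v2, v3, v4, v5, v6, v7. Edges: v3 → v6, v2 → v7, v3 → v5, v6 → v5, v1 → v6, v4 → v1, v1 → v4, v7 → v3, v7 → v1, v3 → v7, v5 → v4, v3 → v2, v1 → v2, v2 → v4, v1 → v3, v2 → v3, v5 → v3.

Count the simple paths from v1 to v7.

v1→v2→v3→v7
v1→v2→v7
v1→v3→v2→v7
v1→v3→v7
v1→v6→v5→v3→v2→v7
v1→v6→v5→v3→v7

6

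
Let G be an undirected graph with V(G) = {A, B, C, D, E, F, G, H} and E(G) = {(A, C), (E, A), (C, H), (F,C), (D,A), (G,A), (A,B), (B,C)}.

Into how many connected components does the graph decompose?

From A: component {A, B, C, D, E, F, G, H}.
That's 1 component.

1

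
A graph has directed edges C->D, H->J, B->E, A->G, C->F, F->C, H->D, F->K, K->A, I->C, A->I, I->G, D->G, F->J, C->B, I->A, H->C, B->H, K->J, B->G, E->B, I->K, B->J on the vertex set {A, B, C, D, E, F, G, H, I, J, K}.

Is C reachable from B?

Explore from B.
Distance 1: reach E, G, H, J.
Distance 2: reach C, D.
Found C.

Yes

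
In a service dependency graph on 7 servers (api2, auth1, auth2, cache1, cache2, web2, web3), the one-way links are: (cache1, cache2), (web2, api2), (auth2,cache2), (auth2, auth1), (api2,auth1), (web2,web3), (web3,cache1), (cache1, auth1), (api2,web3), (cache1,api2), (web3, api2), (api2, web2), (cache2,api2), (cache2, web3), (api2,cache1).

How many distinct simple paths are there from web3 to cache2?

2

web3→api2→cache1→cache2
web3→cache1→cache2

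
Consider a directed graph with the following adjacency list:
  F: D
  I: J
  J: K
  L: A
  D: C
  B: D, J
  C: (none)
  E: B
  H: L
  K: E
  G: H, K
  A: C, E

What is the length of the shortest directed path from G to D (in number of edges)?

Distance 0: G.
Distance 1: H, K.
Distance 2: E, L.
Distance 3: A, B.
Distance 4: C, D, J — contains D.

4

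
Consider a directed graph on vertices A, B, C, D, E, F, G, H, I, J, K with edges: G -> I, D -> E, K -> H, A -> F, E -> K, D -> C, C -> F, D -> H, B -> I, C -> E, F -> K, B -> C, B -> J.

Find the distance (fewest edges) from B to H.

Distance 0: B.
Distance 1: C, I, J.
Distance 2: E, F.
Distance 3: K.
Distance 4: H — contains H.

4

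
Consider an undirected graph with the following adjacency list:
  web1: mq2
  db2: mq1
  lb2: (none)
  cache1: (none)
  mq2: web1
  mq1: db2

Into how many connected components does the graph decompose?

From cache1: component {cache1}.
From db2: component {db2, mq1}.
From lb2: component {lb2}.
From mq2: component {mq2, web1}.
That's 4 components.

4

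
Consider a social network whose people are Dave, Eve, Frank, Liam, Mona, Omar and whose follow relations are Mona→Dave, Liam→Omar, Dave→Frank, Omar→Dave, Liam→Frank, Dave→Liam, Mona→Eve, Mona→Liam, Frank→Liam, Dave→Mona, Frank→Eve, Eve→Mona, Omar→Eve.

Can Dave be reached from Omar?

Yes

Explore from Omar.
Distance 1: reach Dave, Eve.
Found Dave.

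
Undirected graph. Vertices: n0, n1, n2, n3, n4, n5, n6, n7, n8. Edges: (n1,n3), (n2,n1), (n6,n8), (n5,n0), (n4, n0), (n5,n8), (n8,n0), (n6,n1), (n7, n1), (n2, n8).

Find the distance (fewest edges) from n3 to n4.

5

Distance 0: n3.
Distance 1: n1.
Distance 2: n2, n6, n7.
Distance 3: n8.
Distance 4: n0, n5.
Distance 5: n4 — contains n4.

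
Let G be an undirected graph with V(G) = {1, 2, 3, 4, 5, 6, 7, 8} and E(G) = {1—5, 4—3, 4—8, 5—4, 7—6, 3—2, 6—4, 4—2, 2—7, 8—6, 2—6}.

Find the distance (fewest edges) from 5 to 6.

2

Distance 0: 5.
Distance 1: 1, 4.
Distance 2: 2, 3, 6, 8 — contains 6.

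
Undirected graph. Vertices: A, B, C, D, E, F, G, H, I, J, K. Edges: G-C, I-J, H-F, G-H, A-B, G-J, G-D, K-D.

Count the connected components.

3

From A: component {A, B}.
From C: component {C, D, F, G, H, I, J, K}.
From E: component {E}.
That's 3 components.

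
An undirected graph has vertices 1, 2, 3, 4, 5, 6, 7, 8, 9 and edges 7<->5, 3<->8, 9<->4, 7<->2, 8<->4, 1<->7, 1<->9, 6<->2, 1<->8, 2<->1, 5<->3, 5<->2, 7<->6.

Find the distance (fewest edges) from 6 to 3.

3

Distance 0: 6.
Distance 1: 2, 7.
Distance 2: 1, 5.
Distance 3: 3, 8, 9 — contains 3.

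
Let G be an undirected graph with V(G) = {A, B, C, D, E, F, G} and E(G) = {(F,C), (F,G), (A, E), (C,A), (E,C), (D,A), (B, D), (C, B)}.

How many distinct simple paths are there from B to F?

3

B–C–F
B–D–A–C–F
B–D–A–E–C–F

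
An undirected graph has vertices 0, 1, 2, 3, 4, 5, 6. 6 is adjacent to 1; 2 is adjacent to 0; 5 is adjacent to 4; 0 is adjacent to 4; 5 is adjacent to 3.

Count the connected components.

2

From 0: component {0, 2, 3, 4, 5}.
From 1: component {1, 6}.
That's 2 components.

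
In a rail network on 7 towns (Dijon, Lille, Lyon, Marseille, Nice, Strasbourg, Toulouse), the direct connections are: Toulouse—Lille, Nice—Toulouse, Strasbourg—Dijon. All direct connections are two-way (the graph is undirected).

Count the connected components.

4

From Dijon: component {Dijon, Strasbourg}.
From Lille: component {Lille, Nice, Toulouse}.
From Lyon: component {Lyon}.
From Marseille: component {Marseille}.
That's 4 components.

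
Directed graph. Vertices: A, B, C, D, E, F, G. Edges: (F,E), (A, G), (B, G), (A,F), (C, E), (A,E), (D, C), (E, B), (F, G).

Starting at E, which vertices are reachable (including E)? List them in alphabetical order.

Start at E.
Its neighbours: B.
Then their neighbours: G.
Nothing further is reachable.

B, E, G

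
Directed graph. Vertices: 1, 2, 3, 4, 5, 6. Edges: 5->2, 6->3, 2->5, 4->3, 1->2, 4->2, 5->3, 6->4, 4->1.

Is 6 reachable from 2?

No

Explore from 2.
Distance 1: reach 5.
Distance 2: reach 3.
The search from 2 is exhausted; no directed path reaches 6.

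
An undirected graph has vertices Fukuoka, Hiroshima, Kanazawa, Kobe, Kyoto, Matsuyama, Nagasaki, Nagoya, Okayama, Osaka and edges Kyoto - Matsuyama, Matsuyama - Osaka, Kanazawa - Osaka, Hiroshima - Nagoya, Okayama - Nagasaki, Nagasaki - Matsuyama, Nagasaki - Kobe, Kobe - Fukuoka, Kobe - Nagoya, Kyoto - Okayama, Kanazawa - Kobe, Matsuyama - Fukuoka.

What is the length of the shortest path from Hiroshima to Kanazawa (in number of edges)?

Distance 0: Hiroshima.
Distance 1: Nagoya.
Distance 2: Kobe.
Distance 3: Fukuoka, Kanazawa, Nagasaki — contains Kanazawa.

3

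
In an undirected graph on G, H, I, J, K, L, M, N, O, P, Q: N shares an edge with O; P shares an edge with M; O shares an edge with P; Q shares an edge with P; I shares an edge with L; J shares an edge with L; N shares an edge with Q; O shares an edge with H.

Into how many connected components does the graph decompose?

From G: component {G}.
From H: component {H, M, N, O, P, Q}.
From I: component {I, J, L}.
From K: component {K}.
That's 4 components.

4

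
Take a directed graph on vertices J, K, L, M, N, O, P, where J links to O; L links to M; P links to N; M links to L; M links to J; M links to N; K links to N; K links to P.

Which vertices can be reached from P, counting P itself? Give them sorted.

N, P

Start at P.
Its neighbours: N.
Nothing further is reachable.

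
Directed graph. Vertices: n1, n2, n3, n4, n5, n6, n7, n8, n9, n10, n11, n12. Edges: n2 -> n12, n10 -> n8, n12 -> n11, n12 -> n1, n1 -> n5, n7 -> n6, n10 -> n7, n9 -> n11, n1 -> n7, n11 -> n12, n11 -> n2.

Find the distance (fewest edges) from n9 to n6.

Distance 0: n9.
Distance 1: n11.
Distance 2: n2, n12.
Distance 3: n1.
Distance 4: n5, n7.
Distance 5: n6 — contains n6.

5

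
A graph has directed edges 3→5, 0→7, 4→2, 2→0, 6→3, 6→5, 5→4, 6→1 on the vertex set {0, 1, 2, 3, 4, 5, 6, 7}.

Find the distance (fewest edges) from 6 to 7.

5

Distance 0: 6.
Distance 1: 1, 3, 5.
Distance 2: 4.
Distance 3: 2.
Distance 4: 0.
Distance 5: 7 — contains 7.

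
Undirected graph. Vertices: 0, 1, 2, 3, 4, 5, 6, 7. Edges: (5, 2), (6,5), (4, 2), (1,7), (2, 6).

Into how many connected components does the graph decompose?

From 0: component {0}.
From 1: component {1, 7}.
From 2: component {2, 4, 5, 6}.
From 3: component {3}.
That's 4 components.

4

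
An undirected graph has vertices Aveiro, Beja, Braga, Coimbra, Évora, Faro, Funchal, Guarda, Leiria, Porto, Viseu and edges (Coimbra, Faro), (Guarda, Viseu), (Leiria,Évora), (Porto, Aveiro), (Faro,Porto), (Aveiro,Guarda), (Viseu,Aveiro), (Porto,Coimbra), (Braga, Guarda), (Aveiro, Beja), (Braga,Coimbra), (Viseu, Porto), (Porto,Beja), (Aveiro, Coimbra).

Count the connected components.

3

From Aveiro: component {Aveiro, Beja, Braga, Coimbra, Faro, Guarda, Porto, Viseu}.
From Évora: component {Évora, Leiria}.
From Funchal: component {Funchal}.
That's 3 components.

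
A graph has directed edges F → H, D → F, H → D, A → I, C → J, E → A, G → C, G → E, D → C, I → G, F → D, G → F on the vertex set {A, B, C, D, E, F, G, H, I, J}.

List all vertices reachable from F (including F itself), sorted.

C, D, F, H, J

Start at F.
Its neighbours: D, H.
Then their neighbours: C.
Then next layer: J.
Nothing further is reachable.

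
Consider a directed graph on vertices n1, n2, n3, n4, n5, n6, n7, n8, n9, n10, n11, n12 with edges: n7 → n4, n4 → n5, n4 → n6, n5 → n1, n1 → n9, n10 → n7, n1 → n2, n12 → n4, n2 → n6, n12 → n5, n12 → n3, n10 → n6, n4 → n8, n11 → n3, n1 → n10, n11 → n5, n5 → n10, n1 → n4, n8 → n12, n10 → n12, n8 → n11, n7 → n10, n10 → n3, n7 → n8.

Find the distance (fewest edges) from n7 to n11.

Distance 0: n7.
Distance 1: n4, n8, n10.
Distance 2: n3, n5, n6, n11, n12 — contains n11.

2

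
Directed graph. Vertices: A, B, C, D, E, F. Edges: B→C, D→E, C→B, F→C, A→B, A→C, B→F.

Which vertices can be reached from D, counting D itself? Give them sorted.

Start at D.
Its neighbours: E.
Nothing further is reachable.

D, E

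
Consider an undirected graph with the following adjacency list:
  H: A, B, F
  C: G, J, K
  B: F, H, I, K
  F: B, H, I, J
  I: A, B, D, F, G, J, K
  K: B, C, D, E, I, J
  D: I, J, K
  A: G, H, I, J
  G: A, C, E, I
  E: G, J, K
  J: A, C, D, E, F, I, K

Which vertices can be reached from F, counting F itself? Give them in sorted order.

Start at F.
Its neighbours: B, H, I, J.
Then their neighbours: A, C, D, E, G, K.
Every vertex is now reached.

A, B, C, D, E, F, G, H, I, J, K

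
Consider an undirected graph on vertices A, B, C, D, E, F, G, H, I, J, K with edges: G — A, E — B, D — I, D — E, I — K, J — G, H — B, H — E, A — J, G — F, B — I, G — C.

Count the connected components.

From A: component {A, C, F, G, J}.
From B: component {B, D, E, H, I, K}.
That's 2 components.

2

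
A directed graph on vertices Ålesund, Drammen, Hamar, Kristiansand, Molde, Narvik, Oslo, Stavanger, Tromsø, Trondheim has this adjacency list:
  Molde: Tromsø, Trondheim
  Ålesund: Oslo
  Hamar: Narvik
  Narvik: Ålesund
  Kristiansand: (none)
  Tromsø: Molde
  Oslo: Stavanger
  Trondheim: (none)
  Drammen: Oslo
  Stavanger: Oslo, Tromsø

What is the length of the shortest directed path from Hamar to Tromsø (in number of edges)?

Distance 0: Hamar.
Distance 1: Narvik.
Distance 2: Ålesund.
Distance 3: Oslo.
Distance 4: Stavanger.
Distance 5: Tromsø — contains Tromsø.

5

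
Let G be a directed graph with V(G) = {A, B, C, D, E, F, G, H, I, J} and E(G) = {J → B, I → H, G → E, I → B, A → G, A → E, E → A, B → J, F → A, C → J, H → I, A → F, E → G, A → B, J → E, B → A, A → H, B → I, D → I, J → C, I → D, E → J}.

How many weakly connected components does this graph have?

1

From A: component {A, B, C, D, E, F, G, H, I, J}.
That's 1 component.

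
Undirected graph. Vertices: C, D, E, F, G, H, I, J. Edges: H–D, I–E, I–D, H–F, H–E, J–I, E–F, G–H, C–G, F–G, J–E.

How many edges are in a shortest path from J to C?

4

Distance 0: J.
Distance 1: E, I.
Distance 2: D, F, H.
Distance 3: G.
Distance 4: C — contains C.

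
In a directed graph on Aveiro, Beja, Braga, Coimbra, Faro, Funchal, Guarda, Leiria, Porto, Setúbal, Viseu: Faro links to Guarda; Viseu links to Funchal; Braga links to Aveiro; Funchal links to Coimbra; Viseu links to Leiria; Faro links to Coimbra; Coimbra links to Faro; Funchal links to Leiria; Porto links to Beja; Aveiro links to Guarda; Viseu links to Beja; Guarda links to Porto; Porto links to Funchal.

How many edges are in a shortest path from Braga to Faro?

6

Distance 0: Braga.
Distance 1: Aveiro.
Distance 2: Guarda.
Distance 3: Porto.
Distance 4: Beja, Funchal.
Distance 5: Coimbra, Leiria.
Distance 6: Faro — contains Faro.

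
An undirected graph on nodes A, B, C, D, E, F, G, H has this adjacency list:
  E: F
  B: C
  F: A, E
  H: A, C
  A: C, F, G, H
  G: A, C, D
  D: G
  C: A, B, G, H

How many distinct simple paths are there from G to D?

G–D

1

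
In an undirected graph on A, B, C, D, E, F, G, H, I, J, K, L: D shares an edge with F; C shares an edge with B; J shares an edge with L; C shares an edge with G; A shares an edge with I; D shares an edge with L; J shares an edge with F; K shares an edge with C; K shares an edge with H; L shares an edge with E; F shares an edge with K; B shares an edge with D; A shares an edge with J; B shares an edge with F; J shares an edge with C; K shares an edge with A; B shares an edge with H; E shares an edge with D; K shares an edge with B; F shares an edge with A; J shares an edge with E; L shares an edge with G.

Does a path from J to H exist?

Explore from J.
Distance 1: reach A, C, E, F, L.
Distance 2: reach B, D, G, I, K.
Distance 3: reach H.
Found H.

Yes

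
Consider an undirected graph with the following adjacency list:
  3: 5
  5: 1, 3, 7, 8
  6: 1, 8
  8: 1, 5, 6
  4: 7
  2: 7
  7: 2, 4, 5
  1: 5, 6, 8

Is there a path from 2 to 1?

Yes

Explore from 2.
Distance 1: reach 7.
Distance 2: reach 4, 5.
Distance 3: reach 1, 3, 8.
Found 1.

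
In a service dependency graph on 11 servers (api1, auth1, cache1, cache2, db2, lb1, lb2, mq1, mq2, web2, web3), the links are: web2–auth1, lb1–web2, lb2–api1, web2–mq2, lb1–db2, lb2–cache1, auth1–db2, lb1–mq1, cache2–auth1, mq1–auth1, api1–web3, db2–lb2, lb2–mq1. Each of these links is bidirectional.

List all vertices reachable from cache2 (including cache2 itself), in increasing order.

Start at cache2.
Its neighbours: auth1.
Then their neighbours: db2, mq1, web2.
Then next layer: lb1, lb2, mq2.
Then next layer: api1, cache1.
Then next layer: web3.
Every vertex is now reached.

api1, auth1, cache1, cache2, db2, lb1, lb2, mq1, mq2, web2, web3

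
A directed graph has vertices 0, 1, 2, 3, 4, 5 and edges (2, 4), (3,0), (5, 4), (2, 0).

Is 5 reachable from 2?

No

Explore from 2.
Distance 1: reach 0, 4.
The search from 2 is exhausted; no directed path reaches 5.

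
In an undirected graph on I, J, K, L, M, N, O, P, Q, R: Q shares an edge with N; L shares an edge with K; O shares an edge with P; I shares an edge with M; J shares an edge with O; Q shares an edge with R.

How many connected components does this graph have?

From I: component {I, M}.
From J: component {J, O, P}.
From K: component {K, L}.
From N: component {N, Q, R}.
That's 4 components.

4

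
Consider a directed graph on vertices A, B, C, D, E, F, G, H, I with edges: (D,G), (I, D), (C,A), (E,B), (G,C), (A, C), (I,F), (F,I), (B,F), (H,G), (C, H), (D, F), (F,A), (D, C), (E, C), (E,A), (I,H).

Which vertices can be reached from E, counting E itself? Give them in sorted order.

Start at E.
Its neighbours: A, B, C.
Then their neighbours: F, H.
Then next layer: G, I.
Then next layer: D.
Every vertex is now reached.

A, B, C, D, E, F, G, H, I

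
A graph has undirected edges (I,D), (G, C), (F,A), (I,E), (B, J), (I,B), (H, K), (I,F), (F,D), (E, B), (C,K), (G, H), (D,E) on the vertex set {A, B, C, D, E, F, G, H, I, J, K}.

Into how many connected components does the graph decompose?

2

From A: component {A, B, D, E, F, I, J}.
From C: component {C, G, H, K}.
That's 2 components.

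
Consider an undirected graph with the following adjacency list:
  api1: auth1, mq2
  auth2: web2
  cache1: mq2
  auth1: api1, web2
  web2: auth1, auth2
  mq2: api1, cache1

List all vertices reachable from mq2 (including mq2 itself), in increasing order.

api1, auth1, auth2, cache1, mq2, web2

Start at mq2.
Its neighbours: api1, cache1.
Then their neighbours: auth1.
Then next layer: web2.
Then next layer: auth2.
Every vertex is now reached.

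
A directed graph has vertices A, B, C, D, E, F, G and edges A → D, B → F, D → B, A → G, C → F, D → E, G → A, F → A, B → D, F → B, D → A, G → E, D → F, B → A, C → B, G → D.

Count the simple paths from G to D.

G→A→D
G→D

2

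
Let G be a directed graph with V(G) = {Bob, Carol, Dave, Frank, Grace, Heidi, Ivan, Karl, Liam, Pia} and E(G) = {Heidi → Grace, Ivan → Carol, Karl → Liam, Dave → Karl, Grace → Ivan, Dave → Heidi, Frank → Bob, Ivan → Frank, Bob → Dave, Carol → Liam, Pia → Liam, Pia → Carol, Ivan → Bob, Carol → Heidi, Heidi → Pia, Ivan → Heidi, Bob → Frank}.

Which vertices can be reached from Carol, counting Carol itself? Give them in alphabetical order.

Bob, Carol, Dave, Frank, Grace, Heidi, Ivan, Karl, Liam, Pia

Start at Carol.
Its neighbours: Heidi, Liam.
Then their neighbours: Grace, Pia.
Then next layer: Ivan.
Then next layer: Bob, Frank.
Then next layer: Dave.
Then next layer: Karl.
Every vertex is now reached.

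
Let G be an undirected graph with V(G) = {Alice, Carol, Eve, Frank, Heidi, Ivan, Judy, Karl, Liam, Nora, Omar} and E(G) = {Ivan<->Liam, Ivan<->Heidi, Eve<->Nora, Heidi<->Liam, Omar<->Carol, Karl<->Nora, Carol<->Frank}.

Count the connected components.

From Alice: component {Alice}.
From Carol: component {Carol, Frank, Omar}.
From Eve: component {Eve, Karl, Nora}.
From Heidi: component {Heidi, Ivan, Liam}.
From Judy: component {Judy}.
That's 5 components.

5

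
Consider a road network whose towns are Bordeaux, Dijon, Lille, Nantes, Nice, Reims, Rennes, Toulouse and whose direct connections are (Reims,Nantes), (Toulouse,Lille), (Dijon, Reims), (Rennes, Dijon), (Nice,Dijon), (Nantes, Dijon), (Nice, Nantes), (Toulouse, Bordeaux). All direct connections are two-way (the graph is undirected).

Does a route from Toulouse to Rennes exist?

No

Explore from Toulouse.
Distance 1: reach Bordeaux, Lille.
The search is exhausted without reaching Rennes; it lies in a different component.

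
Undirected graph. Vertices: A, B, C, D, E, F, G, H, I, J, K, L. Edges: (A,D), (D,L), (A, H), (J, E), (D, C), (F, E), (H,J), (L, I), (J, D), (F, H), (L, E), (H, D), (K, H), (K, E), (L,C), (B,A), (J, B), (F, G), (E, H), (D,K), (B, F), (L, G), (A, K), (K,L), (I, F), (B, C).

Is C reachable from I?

Yes

Explore from I.
Distance 1: reach F, L.
Distance 2: reach B, C, D, E, G, H, K.
Found C.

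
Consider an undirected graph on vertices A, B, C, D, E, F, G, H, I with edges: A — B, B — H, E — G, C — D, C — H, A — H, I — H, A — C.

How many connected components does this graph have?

From A: component {A, B, C, D, H, I}.
From E: component {E, G}.
From F: component {F}.
That's 3 components.

3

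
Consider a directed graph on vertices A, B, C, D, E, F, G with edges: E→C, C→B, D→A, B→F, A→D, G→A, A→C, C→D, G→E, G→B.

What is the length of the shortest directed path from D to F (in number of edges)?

Distance 0: D.
Distance 1: A.
Distance 2: C.
Distance 3: B.
Distance 4: F — contains F.

4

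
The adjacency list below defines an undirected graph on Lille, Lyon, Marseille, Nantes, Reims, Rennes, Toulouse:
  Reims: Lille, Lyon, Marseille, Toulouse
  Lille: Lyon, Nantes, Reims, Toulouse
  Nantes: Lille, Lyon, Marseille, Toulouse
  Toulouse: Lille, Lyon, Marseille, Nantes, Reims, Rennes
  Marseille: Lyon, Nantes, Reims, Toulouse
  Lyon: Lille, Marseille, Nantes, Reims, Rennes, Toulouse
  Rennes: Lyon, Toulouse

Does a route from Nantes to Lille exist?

Explore from Nantes.
Distance 1: reach Lille, Lyon, Marseille, Toulouse.
Found Lille.

Yes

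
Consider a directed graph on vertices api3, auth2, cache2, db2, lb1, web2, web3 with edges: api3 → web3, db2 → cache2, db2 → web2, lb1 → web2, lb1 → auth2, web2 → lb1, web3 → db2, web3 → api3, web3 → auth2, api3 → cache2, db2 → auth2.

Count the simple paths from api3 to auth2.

api3→web3→auth2
api3→web3→db2→auth2
api3→web3→db2→web2→lb1→auth2

3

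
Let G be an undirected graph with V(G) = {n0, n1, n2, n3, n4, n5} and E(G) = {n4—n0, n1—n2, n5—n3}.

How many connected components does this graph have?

From n0: component {n0, n4}.
From n1: component {n1, n2}.
From n3: component {n3, n5}.
That's 3 components.

3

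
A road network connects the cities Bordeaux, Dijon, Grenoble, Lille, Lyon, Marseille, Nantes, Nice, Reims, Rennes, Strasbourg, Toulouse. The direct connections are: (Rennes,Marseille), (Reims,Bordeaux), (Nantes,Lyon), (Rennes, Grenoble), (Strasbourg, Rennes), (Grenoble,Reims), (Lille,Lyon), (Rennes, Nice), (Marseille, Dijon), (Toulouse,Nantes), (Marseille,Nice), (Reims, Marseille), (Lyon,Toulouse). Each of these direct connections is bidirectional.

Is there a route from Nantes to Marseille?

Explore from Nantes.
Distance 1: reach Lyon, Toulouse.
Distance 2: reach Lille.
The search is exhausted without reaching Marseille; it lies in a different component.

No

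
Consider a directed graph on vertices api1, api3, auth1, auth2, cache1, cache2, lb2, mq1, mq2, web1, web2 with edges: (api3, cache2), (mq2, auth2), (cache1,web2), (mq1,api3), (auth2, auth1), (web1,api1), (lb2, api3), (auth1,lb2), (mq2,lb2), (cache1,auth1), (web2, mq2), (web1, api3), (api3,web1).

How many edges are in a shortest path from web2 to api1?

Distance 0: web2.
Distance 1: mq2.
Distance 2: auth2, lb2.
Distance 3: api3, auth1.
Distance 4: cache2, web1.
Distance 5: api1 — contains api1.

5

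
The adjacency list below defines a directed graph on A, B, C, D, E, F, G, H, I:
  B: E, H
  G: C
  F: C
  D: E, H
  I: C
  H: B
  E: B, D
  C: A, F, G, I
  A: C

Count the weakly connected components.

From A: component {A, C, F, G, I}.
From B: component {B, D, E, H}.
That's 2 components.

2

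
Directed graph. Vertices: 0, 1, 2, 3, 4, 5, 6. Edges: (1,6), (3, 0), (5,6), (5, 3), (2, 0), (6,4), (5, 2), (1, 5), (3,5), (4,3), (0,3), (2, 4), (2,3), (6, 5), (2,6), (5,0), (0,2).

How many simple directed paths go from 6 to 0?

8

6→4→3→0
6→4→3→5→0
6→4→3→5→2→0
6→5→0
6→5→2→0
6→5→2→3→0
6→5→2→4→3→0
6→5→3→0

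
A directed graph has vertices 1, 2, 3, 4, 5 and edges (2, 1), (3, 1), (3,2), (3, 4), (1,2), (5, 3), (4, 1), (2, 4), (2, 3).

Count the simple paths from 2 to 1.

4

2→1
2→3→1
2→3→4→1
2→4→1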